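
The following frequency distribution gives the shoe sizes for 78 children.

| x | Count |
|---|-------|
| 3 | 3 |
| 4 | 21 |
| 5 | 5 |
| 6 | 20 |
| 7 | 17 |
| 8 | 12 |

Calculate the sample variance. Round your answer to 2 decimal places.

Values: 3, 4, 5, 6, 7, 8
n = 78, Σfx = 453, mean = 5.8077
Σfx² = 2809
Σf(x − x̄)² = Σfx² − (Σfx)²/n = 2809 − 453²/78 = 178.1154
Sample variance = 178.1154 / 77 = 2.3132

2.31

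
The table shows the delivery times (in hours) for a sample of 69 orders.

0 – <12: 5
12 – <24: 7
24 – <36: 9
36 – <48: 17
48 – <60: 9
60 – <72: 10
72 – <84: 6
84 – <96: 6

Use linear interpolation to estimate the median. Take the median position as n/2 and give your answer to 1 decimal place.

Cumulative frequencies: 5, 12, 21, 38, 47, 57, 63, 69
n = 69; position = n/2 = 34.5.
This falls in the class 36 – <48: L = 36, F = 21, f = 17, h = 12.
Median ≈ 36 + ((34.5 − 21) / 17) × 12 = 45.5294

45.5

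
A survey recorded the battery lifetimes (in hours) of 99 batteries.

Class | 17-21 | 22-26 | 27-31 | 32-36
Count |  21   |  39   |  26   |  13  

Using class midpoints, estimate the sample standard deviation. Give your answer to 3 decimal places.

4.773

Midpoints: 19, 24, 29, 34
n = 99, Σfm = 2531, mean = 25.5657
Σfm² = 66939
Σf(m − x̄)² = Σfm² − (Σfm)²/n = 66939 − 2531²/99 = 2232.3232
Sample variance = 2232.3232 / 98 = 22.7788
Standard deviation = √22.7788 = 4.7727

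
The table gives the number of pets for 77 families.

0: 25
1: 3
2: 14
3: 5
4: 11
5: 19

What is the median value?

2

Cumulative frequencies: 25, 28, 42, 47, 58, 77
n = 77, so the median is the value in position (n+1)/2 = 39.
Position 39 falls at value 2.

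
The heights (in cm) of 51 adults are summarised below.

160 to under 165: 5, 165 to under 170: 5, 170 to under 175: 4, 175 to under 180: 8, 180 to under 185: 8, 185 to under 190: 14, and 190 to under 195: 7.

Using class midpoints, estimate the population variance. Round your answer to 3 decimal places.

88.543

Midpoints: 162.5, 167.5, 172.5, 177.5, 182.5, 187.5, 192.5
n = 51, Σfm = 9192.5, mean = 180.2451
Σfm² = 1661418.75
Σf(m − x̄)² = Σfm² − (Σfm)²/n = 1661418.75 − 9192.5²/51 = 4515.6863
Population variance = 4515.6863 / 51 = 88.5429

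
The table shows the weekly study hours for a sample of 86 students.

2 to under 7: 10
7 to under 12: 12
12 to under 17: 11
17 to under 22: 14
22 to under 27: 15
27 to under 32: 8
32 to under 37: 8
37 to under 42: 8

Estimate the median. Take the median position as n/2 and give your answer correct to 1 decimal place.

20.6

Cumulative frequencies: 10, 22, 33, 47, 62, 70, 78, 86
n = 86; position = n/2 = 43.
This falls in the class 17 to under 22: L = 17, F = 33, f = 14, h = 5.
Median ≈ 17 + ((43 − 33) / 14) × 5 = 20.5714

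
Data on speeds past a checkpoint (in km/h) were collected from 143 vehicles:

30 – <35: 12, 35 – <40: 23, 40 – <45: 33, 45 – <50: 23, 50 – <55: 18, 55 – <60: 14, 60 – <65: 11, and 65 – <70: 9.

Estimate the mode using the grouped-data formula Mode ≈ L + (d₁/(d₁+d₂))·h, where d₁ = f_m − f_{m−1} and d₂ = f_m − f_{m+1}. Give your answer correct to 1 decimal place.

Modal class: 40 – <45 (highest frequency 33).
d₁ = 33 − 23 = 10, d₂ = 33 − 23 = 10
Mode ≈ 40 + (10/(10+10)) × 5 = 40 + 2.5000 = 42.5000

42.5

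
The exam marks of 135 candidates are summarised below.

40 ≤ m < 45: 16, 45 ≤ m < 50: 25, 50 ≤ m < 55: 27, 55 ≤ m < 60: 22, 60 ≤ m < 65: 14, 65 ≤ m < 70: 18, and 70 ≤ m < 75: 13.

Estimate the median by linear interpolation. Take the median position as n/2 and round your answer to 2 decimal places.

54.91

Cumulative frequencies: 16, 41, 68, 90, 104, 122, 135
n = 135; position = n/2 = 67.5.
This falls in the class 50 ≤ m < 55: L = 50, F = 41, f = 27, h = 5.
Median ≈ 50 + ((67.5 − 41) / 27) × 5 = 54.9074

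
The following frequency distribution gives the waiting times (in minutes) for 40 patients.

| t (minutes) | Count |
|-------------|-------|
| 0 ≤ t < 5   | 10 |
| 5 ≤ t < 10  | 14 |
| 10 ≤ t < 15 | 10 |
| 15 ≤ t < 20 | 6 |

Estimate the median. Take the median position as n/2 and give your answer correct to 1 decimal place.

8.6

Cumulative frequencies: 10, 24, 34, 40
n = 40; position = n/2 = 20.
This falls in the class 5 ≤ t < 10: L = 5, F = 10, f = 14, h = 5.
Median ≈ 5 + ((20 − 10) / 14) × 5 = 8.5714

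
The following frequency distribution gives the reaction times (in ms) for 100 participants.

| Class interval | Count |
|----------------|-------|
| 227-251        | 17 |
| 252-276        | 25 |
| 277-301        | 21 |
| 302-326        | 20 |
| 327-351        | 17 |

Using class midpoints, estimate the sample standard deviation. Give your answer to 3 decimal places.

Midpoints: 239, 264, 289, 314, 339
n = 100, Σfm = 28775, mean = 287.7500
Σfm² = 8392975
Σf(m − x̄)² = Σfm² − (Σfm)²/n = 8392975 − 28775²/100 = 112968.7500
Sample variance = 112968.7500 / 99 = 1141.0985
Standard deviation = √1141.0985 = 33.7801

33.780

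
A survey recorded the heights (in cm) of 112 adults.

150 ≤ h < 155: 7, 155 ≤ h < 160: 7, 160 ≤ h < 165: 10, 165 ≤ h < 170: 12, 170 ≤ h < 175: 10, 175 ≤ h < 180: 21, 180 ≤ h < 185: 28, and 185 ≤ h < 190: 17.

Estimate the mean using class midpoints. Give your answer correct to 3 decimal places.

174.598

Midpoints: 152.5, 157.5, 162.5, 167.5, 172.5, 177.5, 182.5, 187.5
Σfm = 7×152.5 + 7×157.5 + 10×162.5 + 12×167.5 + 10×172.5 + 21×177.5 + 28×182.5 + 17×187.5 = 19555
n = Σf = 112
Mean = 19555 / 112 = 174.5982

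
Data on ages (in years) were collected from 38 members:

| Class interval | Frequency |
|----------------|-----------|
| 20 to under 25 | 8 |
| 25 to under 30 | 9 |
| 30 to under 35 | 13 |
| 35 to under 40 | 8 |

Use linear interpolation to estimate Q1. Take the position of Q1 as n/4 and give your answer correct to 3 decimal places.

Cumulative frequencies: 8, 17, 30, 38
n = 38; position = n/4 = 9.5.
This falls in the class 25 to under 30: L = 25, F = 8, f = 9, h = 5.
Lower quartile ≈ 25 + ((9.5 − 8) / 9) × 5 = 25.8333

25.833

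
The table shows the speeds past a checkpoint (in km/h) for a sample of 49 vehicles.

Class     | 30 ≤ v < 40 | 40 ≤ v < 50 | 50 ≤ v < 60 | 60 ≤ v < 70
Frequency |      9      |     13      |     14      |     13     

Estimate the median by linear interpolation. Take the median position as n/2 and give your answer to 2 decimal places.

51.79

Cumulative frequencies: 9, 22, 36, 49
n = 49; position = n/2 = 24.5.
This falls in the class 50 ≤ v < 60: L = 50, F = 22, f = 14, h = 10.
Median ≈ 50 + ((24.5 − 22) / 14) × 10 = 51.7857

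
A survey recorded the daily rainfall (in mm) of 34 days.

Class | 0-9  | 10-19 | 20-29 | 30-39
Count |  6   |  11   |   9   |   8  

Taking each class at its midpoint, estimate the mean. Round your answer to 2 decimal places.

20.09

Midpoints: 4.5, 14.5, 24.5, 34.5
Σfm = 6×4.5 + 11×14.5 + 9×24.5 + 8×34.5 = 683
n = Σf = 34
Mean = 683 / 34 = 20.0882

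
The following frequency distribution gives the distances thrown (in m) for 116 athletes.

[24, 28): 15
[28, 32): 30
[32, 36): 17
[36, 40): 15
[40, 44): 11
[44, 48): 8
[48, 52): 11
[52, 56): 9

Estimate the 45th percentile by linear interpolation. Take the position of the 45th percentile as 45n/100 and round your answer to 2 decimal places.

33.69

Cumulative frequencies: 15, 45, 62, 77, 88, 96, 107, 116
n = 116; position = 45n/100 = 52.2.
This falls in the class [32, 36): L = 32, F = 45, f = 17, h = 4.
45th percentile ≈ 32 + ((52.2 − 45) / 17) × 4 = 33.6941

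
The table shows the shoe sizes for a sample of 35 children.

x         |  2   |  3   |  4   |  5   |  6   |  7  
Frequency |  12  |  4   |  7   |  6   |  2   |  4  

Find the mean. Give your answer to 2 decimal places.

Values: 2, 3, 4, 5, 6, 7
Σfx = 12×2 + 4×3 + 7×4 + 6×5 + 2×6 + 4×7 = 134
n = Σf = 35
Mean = 134 / 35 = 3.8286

3.83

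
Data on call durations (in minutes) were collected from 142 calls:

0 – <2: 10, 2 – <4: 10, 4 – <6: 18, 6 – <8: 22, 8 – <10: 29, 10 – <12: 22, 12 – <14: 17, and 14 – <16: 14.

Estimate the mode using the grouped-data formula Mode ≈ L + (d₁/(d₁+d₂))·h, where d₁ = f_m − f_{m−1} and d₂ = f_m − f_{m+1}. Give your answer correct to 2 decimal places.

Modal class: 8 – <10 (highest frequency 29).
d₁ = 29 − 22 = 7, d₂ = 29 − 22 = 7
Mode ≈ 8 + (7/(7+7)) × 2 = 8 + 1.0000 = 9.0000

9.00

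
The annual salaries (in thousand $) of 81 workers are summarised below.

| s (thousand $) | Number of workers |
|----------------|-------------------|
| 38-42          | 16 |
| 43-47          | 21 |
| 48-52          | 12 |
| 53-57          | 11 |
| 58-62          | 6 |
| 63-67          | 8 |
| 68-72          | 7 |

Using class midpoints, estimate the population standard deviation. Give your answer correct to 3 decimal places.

9.591

Midpoints: 40, 45, 50, 55, 60, 65, 70
n = 81, Σfm = 4160, mean = 51.3580
Σfm² = 221100
Σf(m − x̄)² = Σfm² − (Σfm)²/n = 221100 − 4160²/81 = 7450.6173
Population variance = 7450.6173 / 81 = 91.9829
Standard deviation = √91.9829 = 9.5908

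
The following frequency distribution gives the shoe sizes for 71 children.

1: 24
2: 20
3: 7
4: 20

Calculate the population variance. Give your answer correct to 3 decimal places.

Values: 1, 2, 3, 4
n = 71, Σfx = 165, mean = 2.3239
Σfx² = 487
Σf(x − x̄)² = Σfx² − (Σfx)²/n = 487 − 165²/71 = 103.5493
Population variance = 103.5493 / 71 = 1.4584

1.458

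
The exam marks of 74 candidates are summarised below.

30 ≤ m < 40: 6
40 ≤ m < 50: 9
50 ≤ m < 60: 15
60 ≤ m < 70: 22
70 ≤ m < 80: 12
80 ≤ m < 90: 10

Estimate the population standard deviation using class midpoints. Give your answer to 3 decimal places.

14.338

Midpoints: 35, 45, 55, 65, 75, 85
n = 74, Σfm = 4620, mean = 62.4324
Σfm² = 303650
Σf(m − x̄)² = Σfm² − (Σfm)²/n = 303650 − 4620²/74 = 15212.1622
Population variance = 15212.1622 / 74 = 205.5698
Standard deviation = √205.5698 = 14.3377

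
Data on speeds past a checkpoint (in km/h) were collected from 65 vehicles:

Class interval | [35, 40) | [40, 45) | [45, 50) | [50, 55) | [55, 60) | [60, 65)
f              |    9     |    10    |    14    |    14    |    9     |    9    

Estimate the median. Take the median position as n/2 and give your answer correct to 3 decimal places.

49.821

Cumulative frequencies: 9, 19, 33, 47, 56, 65
n = 65; position = n/2 = 32.5.
This falls in the class [45, 50): L = 45, F = 19, f = 14, h = 5.
Median ≈ 45 + ((32.5 − 19) / 14) × 5 = 49.8214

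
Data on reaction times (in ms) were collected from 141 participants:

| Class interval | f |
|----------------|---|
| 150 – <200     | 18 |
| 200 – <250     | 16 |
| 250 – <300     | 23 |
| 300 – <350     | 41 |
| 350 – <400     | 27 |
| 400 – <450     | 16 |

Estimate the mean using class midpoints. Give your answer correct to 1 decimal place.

307.3

Midpoints: 175, 225, 275, 325, 375, 425
Σfm = 18×175 + 16×225 + 23×275 + 41×325 + 27×375 + 16×425 = 43325
n = Σf = 141
Mean = 43325 / 141 = 307.2695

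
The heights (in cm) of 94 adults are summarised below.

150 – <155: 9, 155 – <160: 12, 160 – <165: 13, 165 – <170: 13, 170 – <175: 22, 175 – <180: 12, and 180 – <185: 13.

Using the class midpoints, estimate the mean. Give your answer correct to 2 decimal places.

Midpoints: 152.5, 157.5, 162.5, 167.5, 172.5, 177.5, 182.5
Σfm = 9×152.5 + 12×157.5 + 13×162.5 + 13×167.5 + 22×172.5 + 12×177.5 + 13×182.5 = 15850
n = Σf = 94
Mean = 15850 / 94 = 168.6170

168.62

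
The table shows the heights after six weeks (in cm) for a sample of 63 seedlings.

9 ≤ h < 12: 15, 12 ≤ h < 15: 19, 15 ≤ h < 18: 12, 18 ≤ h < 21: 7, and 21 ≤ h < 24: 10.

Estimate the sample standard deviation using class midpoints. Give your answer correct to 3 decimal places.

4.144

Midpoints: 10.5, 13.5, 16.5, 19.5, 22.5
n = 63, Σfm = 973.5, mean = 15.4524
Σfm² = 16107.75
Σf(m − x̄)² = Σfm² − (Σfm)²/n = 16107.75 − 973.5²/63 = 1064.8571
Sample variance = 1064.8571 / 62 = 17.1751
Standard deviation = √17.1751 = 4.1443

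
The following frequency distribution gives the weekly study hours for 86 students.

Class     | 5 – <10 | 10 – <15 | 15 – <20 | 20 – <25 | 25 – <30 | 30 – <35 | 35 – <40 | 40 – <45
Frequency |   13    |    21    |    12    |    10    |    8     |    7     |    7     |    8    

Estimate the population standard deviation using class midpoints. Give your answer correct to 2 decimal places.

11.26

Midpoints: 7.5, 12.5, 17.5, 22.5, 27.5, 32.5, 37.5, 42.5
n = 86, Σfm = 1845, mean = 21.4535
Σfm² = 50487.5
Σf(m − x̄)² = Σfm² − (Σfm)²/n = 50487.5 − 1845²/86 = 10905.8140
Population variance = 10905.8140 / 86 = 126.8118
Standard deviation = √126.8118 = 11.2611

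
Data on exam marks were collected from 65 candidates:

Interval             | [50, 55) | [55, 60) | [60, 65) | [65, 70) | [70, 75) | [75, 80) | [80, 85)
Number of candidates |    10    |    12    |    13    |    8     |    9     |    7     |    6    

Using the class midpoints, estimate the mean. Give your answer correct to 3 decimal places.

Midpoints: 52.5, 57.5, 62.5, 67.5, 72.5, 77.5, 82.5
Σfm = 10×52.5 + 12×57.5 + 13×62.5 + 8×67.5 + 9×72.5 + 7×77.5 + 6×82.5 = 4257.5
n = Σf = 65
Mean = 4257.5 / 65 = 65.5000

65.500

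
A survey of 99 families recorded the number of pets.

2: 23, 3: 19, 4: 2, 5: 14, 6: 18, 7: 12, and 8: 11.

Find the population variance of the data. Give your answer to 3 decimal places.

4.428

Values: 2, 3, 4, 5, 6, 7, 8
n = 99, Σfx = 461, mean = 4.6566
Σfx² = 2585
Σf(x − x̄)² = Σfx² − (Σfx)²/n = 2585 − 461²/99 = 438.3232
Population variance = 438.3232 / 99 = 4.4275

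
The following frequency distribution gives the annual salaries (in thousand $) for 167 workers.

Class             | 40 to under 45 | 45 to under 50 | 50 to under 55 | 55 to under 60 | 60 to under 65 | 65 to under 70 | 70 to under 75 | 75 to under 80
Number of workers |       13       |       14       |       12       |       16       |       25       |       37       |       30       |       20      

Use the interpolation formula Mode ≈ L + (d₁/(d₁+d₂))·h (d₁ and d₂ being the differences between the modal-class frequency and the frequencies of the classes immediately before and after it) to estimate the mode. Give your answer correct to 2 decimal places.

68.16

Modal class: 65 to under 70 (highest frequency 37).
d₁ = 37 − 25 = 12, d₂ = 37 − 30 = 7
Mode ≈ 65 + (12/(12+7)) × 5 = 65 + 3.1579 = 68.1579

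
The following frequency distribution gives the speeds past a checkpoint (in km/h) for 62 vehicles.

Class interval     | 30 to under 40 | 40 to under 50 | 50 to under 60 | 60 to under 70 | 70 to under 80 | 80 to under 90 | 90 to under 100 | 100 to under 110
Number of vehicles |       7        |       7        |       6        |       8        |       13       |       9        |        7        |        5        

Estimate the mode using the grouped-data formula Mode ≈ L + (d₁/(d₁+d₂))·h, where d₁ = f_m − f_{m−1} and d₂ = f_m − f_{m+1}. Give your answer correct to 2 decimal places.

75.56

Modal class: 70 to under 80 (highest frequency 13).
d₁ = 13 − 8 = 5, d₂ = 13 − 9 = 4
Mode ≈ 70 + (5/(5+4)) × 10 = 70 + 5.5556 = 75.5556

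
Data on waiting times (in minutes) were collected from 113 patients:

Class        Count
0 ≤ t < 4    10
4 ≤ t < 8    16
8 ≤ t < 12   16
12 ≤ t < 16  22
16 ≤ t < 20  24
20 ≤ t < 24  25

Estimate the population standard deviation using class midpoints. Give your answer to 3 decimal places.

6.450

Midpoints: 2, 6, 10, 14, 18, 22
n = 113, Σfm = 1566, mean = 13.8584
Σfm² = 26404
Σf(m − x̄)² = Σfm² − (Σfm)²/n = 26404 − 1566²/113 = 4701.7345
Population variance = 4701.7345 / 113 = 41.6083
Standard deviation = √41.6083 = 6.4504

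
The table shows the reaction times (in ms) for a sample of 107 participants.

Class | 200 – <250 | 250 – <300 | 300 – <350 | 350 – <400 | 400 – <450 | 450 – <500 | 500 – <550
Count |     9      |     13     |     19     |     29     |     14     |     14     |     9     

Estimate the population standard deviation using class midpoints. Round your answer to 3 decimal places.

84.128

Midpoints: 225, 275, 325, 375, 425, 475, 525
n = 107, Σfm = 39975, mean = 373.5981
Σfm² = 15691875
Σf(m − x̄)² = Σfm² − (Σfm)²/n = 15691875 − 39975²/107 = 757289.7196
Population variance = 757289.7196 / 107 = 7077.4740
Standard deviation = √7077.4740 = 84.1277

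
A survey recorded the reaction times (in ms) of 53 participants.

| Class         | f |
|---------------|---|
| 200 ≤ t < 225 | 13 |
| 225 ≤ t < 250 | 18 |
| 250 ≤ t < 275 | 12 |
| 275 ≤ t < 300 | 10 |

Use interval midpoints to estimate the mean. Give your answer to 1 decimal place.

246.5

Midpoints: 212.5, 237.5, 262.5, 287.5
Σfm = 13×212.5 + 18×237.5 + 12×262.5 + 10×287.5 = 13062.5
n = Σf = 53
Mean = 13062.5 / 53 = 246.4623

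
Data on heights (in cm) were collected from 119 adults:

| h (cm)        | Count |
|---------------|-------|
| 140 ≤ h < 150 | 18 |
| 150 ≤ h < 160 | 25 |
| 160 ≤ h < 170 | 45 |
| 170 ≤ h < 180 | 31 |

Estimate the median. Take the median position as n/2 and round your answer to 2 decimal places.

163.67

Cumulative frequencies: 18, 43, 88, 119
n = 119; position = n/2 = 59.5.
This falls in the class 160 ≤ h < 170: L = 160, F = 43, f = 45, h = 10.
Median ≈ 160 + ((59.5 − 43) / 45) × 10 = 163.6667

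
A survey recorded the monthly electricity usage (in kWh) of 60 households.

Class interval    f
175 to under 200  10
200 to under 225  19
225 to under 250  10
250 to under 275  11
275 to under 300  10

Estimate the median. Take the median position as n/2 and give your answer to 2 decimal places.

Cumulative frequencies: 10, 29, 39, 50, 60
n = 60; position = n/2 = 30.
This falls in the class 225 to under 250: L = 225, F = 29, f = 10, h = 25.
Median ≈ 225 + ((30 − 29) / 10) × 25 = 227.5000

227.50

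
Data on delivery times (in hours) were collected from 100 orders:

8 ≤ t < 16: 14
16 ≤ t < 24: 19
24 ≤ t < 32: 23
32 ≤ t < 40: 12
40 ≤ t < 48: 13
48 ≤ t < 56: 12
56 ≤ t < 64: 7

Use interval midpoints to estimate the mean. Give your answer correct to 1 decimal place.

Midpoints: 12, 20, 28, 36, 44, 52, 60
Σfm = 14×12 + 19×20 + 23×28 + 12×36 + 13×44 + 12×52 + 7×60 = 3240
n = Σf = 100
Mean = 3240 / 100 = 32.4000

32.4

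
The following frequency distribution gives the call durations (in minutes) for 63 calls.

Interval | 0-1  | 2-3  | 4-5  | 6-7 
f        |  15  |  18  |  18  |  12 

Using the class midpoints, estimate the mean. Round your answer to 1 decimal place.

Midpoints: 0.5, 2.5, 4.5, 6.5
Σfm = 15×0.5 + 18×2.5 + 18×4.5 + 12×6.5 = 211.5
n = Σf = 63
Mean = 211.5 / 63 = 3.3571

3.4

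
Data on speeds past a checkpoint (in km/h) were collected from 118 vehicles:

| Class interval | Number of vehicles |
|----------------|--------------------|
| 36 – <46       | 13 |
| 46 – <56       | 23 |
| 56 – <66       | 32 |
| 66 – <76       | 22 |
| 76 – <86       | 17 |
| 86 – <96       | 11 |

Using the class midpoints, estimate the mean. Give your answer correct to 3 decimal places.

Midpoints: 41, 51, 61, 71, 81, 91
Σfm = 13×41 + 23×51 + 32×61 + 22×71 + 17×81 + 11×91 = 7598
n = Σf = 118
Mean = 7598 / 118 = 64.3898

64.390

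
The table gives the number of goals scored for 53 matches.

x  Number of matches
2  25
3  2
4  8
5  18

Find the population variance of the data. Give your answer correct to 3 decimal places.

1.853

Values: 2, 3, 4, 5
n = 53, Σfx = 178, mean = 3.3585
Σfx² = 696
Σf(x − x̄)² = Σfx² − (Σfx)²/n = 696 − 178²/53 = 98.1887
Population variance = 98.1887 / 53 = 1.8526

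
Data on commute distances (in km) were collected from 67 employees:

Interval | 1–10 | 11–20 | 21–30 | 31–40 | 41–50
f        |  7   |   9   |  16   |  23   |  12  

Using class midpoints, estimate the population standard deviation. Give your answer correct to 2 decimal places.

12.18

Midpoints: 5.5, 15.5, 25.5, 35.5, 45.5
n = 67, Σfm = 1948.5, mean = 29.0821
Σfm² = 66606.75
Σf(m − x̄)² = Σfm² − (Σfm)²/n = 66606.75 − 1948.5²/67 = 9940.2985
Population variance = 9940.2985 / 67 = 148.3627
Standard deviation = √148.3627 = 12.1804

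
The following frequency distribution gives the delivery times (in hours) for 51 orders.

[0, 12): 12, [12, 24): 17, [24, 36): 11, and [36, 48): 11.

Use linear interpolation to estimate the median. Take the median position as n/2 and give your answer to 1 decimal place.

Cumulative frequencies: 12, 29, 40, 51
n = 51; position = n/2 = 25.5.
This falls in the class [12, 24): L = 12, F = 12, f = 17, h = 12.
Median ≈ 12 + ((25.5 − 12) / 17) × 12 = 21.5294

21.5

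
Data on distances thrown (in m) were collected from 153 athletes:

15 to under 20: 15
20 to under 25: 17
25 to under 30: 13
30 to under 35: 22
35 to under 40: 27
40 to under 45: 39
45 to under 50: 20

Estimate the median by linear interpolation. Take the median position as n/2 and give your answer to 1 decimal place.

36.8

Cumulative frequencies: 15, 32, 45, 67, 94, 133, 153
n = 153; position = n/2 = 76.5.
This falls in the class 35 to under 40: L = 35, F = 67, f = 27, h = 5.
Median ≈ 35 + ((76.5 − 67) / 27) × 5 = 36.7593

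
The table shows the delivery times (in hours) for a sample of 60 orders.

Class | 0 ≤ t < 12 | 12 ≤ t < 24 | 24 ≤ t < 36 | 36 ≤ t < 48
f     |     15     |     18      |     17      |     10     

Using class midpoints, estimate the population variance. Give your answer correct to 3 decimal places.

153.440

Midpoints: 6, 18, 30, 42
n = 60, Σfm = 1344, mean = 22.4000
Σfm² = 39312
Σf(m − x̄)² = Σfm² − (Σfm)²/n = 39312 − 1344²/60 = 9206.4000
Population variance = 9206.4000 / 60 = 153.4400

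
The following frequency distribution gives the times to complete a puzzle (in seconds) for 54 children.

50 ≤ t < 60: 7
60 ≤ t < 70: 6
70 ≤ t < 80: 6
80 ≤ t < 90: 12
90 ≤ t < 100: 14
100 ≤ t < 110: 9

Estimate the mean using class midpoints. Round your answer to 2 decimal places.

Midpoints: 55, 65, 75, 85, 95, 105
Σfm = 7×55 + 6×65 + 6×75 + 12×85 + 14×95 + 9×105 = 4520
n = Σf = 54
Mean = 4520 / 54 = 83.7037

83.70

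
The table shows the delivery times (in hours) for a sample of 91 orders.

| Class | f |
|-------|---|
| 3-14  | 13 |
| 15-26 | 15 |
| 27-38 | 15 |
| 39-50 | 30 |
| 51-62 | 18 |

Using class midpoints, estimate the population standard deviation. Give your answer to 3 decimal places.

16.018

Midpoints: 8.5, 20.5, 32.5, 44.5, 56.5
n = 91, Σfm = 3257.5, mean = 35.7967
Σfm² = 139954.75
Σf(m − x̄)² = Σfm² − (Σfm)²/n = 139954.75 − 3257.5²/91 = 23346.9890
Population variance = 23346.9890 / 91 = 256.5603
Standard deviation = √256.5603 = 16.0175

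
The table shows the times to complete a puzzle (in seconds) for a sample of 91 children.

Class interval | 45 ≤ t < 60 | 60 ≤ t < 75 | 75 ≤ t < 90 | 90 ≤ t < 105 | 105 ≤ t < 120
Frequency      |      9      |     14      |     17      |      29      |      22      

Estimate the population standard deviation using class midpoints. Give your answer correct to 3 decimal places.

Midpoints: 52.5, 67.5, 82.5, 97.5, 112.5
n = 91, Σfm = 8122.5, mean = 89.2582
Σfm² = 758418.75
Σf(m − x̄)² = Σfm² − (Σfm)²/n = 758418.75 − 8122.5²/91 = 33418.6813
Population variance = 33418.6813 / 91 = 367.2383
Standard deviation = √367.2383 = 19.1635

19.163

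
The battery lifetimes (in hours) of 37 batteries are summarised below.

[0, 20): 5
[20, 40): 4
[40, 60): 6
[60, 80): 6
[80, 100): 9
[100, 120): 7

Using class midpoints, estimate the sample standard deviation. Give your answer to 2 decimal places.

33.83

Midpoints: 10, 30, 50, 70, 90, 110
n = 37, Σfm = 2470, mean = 66.7568
Σfm² = 206100
Σf(m − x̄)² = Σfm² − (Σfm)²/n = 206100 − 2470²/37 = 41210.8108
Sample variance = 41210.8108 / 36 = 1144.7447
Standard deviation = √1144.7447 = 33.8341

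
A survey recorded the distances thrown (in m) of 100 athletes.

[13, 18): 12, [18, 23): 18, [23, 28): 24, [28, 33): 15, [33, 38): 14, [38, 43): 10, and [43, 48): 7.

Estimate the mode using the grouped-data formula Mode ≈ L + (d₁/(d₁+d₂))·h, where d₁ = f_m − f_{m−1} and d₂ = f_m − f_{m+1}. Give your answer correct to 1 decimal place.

Modal class: [23, 28) (highest frequency 24).
d₁ = 24 − 18 = 6, d₂ = 24 − 15 = 9
Mode ≈ 23 + (6/(6+9)) × 5 = 23 + 2.0000 = 25.0000

25.0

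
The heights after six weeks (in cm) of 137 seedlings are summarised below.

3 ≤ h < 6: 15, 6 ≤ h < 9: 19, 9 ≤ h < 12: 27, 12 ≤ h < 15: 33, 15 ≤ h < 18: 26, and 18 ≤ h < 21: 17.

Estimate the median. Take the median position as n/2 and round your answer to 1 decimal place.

12.7

Cumulative frequencies: 15, 34, 61, 94, 120, 137
n = 137; position = n/2 = 68.5.
This falls in the class 12 ≤ h < 15: L = 12, F = 61, f = 33, h = 3.
Median ≈ 12 + ((68.5 − 61) / 33) × 3 = 12.6818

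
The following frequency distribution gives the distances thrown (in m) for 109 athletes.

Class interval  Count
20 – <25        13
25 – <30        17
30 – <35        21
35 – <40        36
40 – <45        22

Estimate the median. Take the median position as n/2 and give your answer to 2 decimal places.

35.49

Cumulative frequencies: 13, 30, 51, 87, 109
n = 109; position = n/2 = 54.5.
This falls in the class 35 – <40: L = 35, F = 51, f = 36, h = 5.
Median ≈ 35 + ((54.5 − 51) / 36) × 5 = 35.4861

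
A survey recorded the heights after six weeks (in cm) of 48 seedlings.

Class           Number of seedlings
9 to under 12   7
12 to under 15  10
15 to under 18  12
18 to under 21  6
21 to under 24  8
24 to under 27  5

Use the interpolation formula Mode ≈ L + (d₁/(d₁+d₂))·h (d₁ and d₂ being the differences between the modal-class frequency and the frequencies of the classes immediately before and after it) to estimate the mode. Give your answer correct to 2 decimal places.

15.75

Modal class: 15 to under 18 (highest frequency 12).
d₁ = 12 − 10 = 2, d₂ = 12 − 6 = 6
Mode ≈ 15 + (2/(2+6)) × 3 = 15 + 0.7500 = 15.7500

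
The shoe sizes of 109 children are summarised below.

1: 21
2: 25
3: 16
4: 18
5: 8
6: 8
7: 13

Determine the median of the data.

Cumulative frequencies: 21, 46, 62, 80, 88, 96, 109
n = 109, so the median is the value in position (n+1)/2 = 55.
Position 55 falls at value 3.

3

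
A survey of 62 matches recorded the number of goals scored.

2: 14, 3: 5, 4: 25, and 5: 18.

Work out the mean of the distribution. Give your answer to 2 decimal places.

Values: 2, 3, 4, 5
Σfx = 14×2 + 5×3 + 25×4 + 18×5 = 233
n = Σf = 62
Mean = 233 / 62 = 3.7581

3.76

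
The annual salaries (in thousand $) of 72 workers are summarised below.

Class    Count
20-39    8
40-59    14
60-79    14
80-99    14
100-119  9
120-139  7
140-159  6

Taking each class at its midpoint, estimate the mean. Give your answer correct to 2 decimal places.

82.56

Midpoints: 29.5, 49.5, 69.5, 89.5, 109.5, 129.5, 149.5
Σfm = 8×29.5 + 14×49.5 + 14×69.5 + 14×89.5 + 9×109.5 + 7×129.5 + 6×149.5 = 5944
n = Σf = 72
Mean = 5944 / 72 = 82.5556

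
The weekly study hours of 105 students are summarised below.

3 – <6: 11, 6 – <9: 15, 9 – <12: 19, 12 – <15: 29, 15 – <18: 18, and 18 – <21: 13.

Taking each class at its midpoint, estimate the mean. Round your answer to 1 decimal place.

Midpoints: 4.5, 7.5, 10.5, 13.5, 16.5, 19.5
Σfm = 11×4.5 + 15×7.5 + 19×10.5 + 29×13.5 + 18×16.5 + 13×19.5 = 1303.5
n = Σf = 105
Mean = 1303.5 / 105 = 12.4143

12.4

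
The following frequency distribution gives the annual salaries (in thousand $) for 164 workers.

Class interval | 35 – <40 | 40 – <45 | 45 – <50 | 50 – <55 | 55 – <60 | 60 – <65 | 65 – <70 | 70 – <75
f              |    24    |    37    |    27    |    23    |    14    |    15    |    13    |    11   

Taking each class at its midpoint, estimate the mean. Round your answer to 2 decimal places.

Midpoints: 37.5, 42.5, 47.5, 52.5, 57.5, 62.5, 67.5, 72.5
Σfm = 24×37.5 + 37×42.5 + 27×47.5 + 23×52.5 + 14×57.5 + 15×62.5 + 13×67.5 + 11×72.5 = 8380
n = Σf = 164
Mean = 8380 / 164 = 51.0976

51.10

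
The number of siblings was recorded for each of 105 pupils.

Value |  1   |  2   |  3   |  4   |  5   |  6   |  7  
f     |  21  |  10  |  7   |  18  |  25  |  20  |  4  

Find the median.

4

Cumulative frequencies: 21, 31, 38, 56, 81, 101, 105
n = 105, so the median is the value in position (n+1)/2 = 53.
Position 53 falls at value 4.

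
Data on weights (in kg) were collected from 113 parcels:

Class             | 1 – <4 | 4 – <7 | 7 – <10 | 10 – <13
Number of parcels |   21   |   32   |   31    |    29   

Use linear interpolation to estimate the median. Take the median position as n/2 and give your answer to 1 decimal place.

7.3

Cumulative frequencies: 21, 53, 84, 113
n = 113; position = n/2 = 56.5.
This falls in the class 7 – <10: L = 7, F = 53, f = 31, h = 3.
Median ≈ 7 + ((56.5 − 53) / 31) × 3 = 7.3387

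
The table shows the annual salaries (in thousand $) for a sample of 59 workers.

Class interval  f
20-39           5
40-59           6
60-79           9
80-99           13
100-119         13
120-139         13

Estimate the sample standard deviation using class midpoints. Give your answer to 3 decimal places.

31.387

Midpoints: 29.5, 49.5, 69.5, 89.5, 109.5, 129.5
n = 59, Σfm = 5340.5, mean = 90.5169
Σfm² = 540544.75
Σf(m − x̄)² = Σfm² − (Σfm)²/n = 540544.75 − 5340.5²/59 = 57138.9831
Sample variance = 57138.9831 / 58 = 985.1549
Standard deviation = √985.1549 = 31.3872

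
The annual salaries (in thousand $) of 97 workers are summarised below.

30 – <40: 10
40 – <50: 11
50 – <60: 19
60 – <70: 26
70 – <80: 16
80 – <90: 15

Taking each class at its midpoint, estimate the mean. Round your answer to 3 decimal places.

62.423

Midpoints: 35, 45, 55, 65, 75, 85
Σfm = 10×35 + 11×45 + 19×55 + 26×65 + 16×75 + 15×85 = 6055
n = Σf = 97
Mean = 6055 / 97 = 62.4227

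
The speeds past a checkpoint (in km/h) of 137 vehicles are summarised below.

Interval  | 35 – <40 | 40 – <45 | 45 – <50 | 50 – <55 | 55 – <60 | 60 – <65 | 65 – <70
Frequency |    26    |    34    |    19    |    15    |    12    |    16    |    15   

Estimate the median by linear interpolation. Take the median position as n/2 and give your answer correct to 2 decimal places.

47.24

Cumulative frequencies: 26, 60, 79, 94, 106, 122, 137
n = 137; position = n/2 = 68.5.
This falls in the class 45 – <50: L = 45, F = 60, f = 19, h = 5.
Median ≈ 45 + ((68.5 − 60) / 19) × 5 = 47.2368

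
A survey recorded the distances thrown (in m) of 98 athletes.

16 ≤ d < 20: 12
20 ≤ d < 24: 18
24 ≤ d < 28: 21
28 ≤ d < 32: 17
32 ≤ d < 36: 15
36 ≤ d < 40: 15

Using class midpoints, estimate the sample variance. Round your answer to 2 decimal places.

Midpoints: 18, 22, 26, 30, 34, 38
n = 98, Σfm = 2748, mean = 28.0408
Σfm² = 81096
Σf(m − x̄)² = Σfm² − (Σfm)²/n = 81096 − 2748²/98 = 4039.8367
Sample variance = 4039.8367 / 97 = 41.6478

41.65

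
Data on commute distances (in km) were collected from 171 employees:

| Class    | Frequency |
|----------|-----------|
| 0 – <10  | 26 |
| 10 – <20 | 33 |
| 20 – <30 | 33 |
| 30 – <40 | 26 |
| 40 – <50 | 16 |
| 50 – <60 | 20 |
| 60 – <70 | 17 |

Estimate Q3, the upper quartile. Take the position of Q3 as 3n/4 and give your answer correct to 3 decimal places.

Cumulative frequencies: 26, 59, 92, 118, 134, 154, 171
n = 171; position = 3n/4 = 128.25.
This falls in the class 40 – <50: L = 40, F = 118, f = 16, h = 10.
Upper quartile ≈ 40 + ((128.25 − 118) / 16) × 10 = 46.4062

46.406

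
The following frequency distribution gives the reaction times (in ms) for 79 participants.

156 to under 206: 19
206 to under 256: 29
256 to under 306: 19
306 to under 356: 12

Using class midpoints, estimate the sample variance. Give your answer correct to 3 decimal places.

2522.720

Midpoints: 181, 231, 281, 331
n = 79, Σfm = 19449, mean = 246.1899
Σfm² = 4984919
Σf(m − x̄)² = Σfm² − (Σfm)²/n = 4984919 − 19449²/79 = 196772.1519
Sample variance = 196772.1519 / 78 = 2522.7199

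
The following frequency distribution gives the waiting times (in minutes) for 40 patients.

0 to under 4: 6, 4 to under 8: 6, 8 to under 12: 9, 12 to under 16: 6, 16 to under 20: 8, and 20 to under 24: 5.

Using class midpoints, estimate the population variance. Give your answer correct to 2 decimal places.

Midpoints: 2, 6, 10, 14, 18, 22
n = 40, Σfm = 476, mean = 11.9000
Σfm² = 7328
Σf(m − x̄)² = Σfm² − (Σfm)²/n = 7328 − 476²/40 = 1663.6000
Population variance = 1663.6000 / 40 = 41.5900

41.59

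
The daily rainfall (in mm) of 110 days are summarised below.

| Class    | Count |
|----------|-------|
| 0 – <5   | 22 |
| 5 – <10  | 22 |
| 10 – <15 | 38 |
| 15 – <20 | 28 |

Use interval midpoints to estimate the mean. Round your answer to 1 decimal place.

10.8

Midpoints: 2.5, 7.5, 12.5, 17.5
Σfm = 22×2.5 + 22×7.5 + 38×12.5 + 28×17.5 = 1185
n = Σf = 110
Mean = 1185 / 110 = 10.7727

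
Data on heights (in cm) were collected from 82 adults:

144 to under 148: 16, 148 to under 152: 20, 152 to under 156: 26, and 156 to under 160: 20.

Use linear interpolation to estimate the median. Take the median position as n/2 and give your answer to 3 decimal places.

152.769

Cumulative frequencies: 16, 36, 62, 82
n = 82; position = n/2 = 41.
This falls in the class 152 to under 156: L = 152, F = 36, f = 26, h = 4.
Median ≈ 152 + ((41 − 36) / 26) × 4 = 152.7692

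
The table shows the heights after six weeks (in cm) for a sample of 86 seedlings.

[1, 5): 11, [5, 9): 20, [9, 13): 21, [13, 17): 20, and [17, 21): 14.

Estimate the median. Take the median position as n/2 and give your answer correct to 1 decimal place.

11.3

Cumulative frequencies: 11, 31, 52, 72, 86
n = 86; position = n/2 = 43.
This falls in the class [9, 13): L = 9, F = 31, f = 21, h = 4.
Median ≈ 9 + ((43 − 31) / 21) × 4 = 11.2857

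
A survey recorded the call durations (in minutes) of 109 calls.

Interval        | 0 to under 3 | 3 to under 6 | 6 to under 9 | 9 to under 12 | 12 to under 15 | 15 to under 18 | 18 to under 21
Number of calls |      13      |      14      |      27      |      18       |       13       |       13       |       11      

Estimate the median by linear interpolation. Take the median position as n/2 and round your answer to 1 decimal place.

9.1

Cumulative frequencies: 13, 27, 54, 72, 85, 98, 109
n = 109; position = n/2 = 54.5.
This falls in the class 9 to under 12: L = 9, F = 54, f = 18, h = 3.
Median ≈ 9 + ((54.5 − 54) / 18) × 3 = 9.0833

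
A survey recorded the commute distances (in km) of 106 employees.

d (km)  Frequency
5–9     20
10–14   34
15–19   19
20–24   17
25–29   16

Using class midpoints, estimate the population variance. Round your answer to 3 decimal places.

Midpoints: 7, 12, 17, 22, 27
n = 106, Σfm = 1677, mean = 15.8208
Σfm² = 31259
Σf(m − x̄)² = Σfm² − (Σfm)²/n = 31259 − 1677²/106 = 4727.5943
Population variance = 4727.5943 / 106 = 44.5999

44.600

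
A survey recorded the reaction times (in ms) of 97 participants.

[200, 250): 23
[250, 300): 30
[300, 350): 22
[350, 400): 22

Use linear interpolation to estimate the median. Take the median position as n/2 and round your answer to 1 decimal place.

292.5

Cumulative frequencies: 23, 53, 75, 97
n = 97; position = n/2 = 48.5.
This falls in the class [250, 300): L = 250, F = 23, f = 30, h = 50.
Median ≈ 250 + ((48.5 − 23) / 30) × 50 = 292.5000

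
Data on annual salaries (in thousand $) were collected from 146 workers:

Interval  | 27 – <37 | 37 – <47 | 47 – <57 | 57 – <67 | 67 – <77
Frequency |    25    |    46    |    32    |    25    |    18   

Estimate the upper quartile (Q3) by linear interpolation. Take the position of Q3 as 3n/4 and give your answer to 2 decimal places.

Cumulative frequencies: 25, 71, 103, 128, 146
n = 146; position = 3n/4 = 109.5.
This falls in the class 57 – <67: L = 57, F = 103, f = 25, h = 10.
Upper quartile ≈ 57 + ((109.5 − 103) / 25) × 10 = 59.6000

59.60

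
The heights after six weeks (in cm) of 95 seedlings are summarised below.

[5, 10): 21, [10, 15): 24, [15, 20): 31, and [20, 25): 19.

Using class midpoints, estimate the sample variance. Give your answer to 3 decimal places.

Midpoints: 7.5, 12.5, 17.5, 22.5
n = 95, Σfm = 1427.5, mean = 15.0263
Σfm² = 24043.75
Σf(m − x̄)² = Σfm² − (Σfm)²/n = 24043.75 − 1427.5²/95 = 2593.6842
Sample variance = 2593.6842 / 94 = 27.5924

27.592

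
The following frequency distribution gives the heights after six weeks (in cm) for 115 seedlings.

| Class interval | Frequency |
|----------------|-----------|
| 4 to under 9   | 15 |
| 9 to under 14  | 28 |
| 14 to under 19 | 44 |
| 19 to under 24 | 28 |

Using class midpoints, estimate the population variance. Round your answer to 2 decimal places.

Midpoints: 6.5, 11.5, 16.5, 21.5
n = 115, Σfm = 1747.5, mean = 15.1957
Σfm² = 29258.75
Σf(m − x̄)² = Σfm² − (Σfm)²/n = 29258.75 − 1747.5²/115 = 2704.3478
Population variance = 2704.3478 / 115 = 23.5161

23.52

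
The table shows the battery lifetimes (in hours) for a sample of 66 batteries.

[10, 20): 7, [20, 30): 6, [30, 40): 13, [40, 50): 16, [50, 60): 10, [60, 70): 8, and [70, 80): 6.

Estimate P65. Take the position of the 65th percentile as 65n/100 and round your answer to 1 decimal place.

50.9

Cumulative frequencies: 7, 13, 26, 42, 52, 60, 66
n = 66; position = 65n/100 = 42.9.
This falls in the class [50, 60): L = 50, F = 42, f = 10, h = 10.
65th percentile ≈ 50 + ((42.9 − 42) / 10) × 10 = 50.9000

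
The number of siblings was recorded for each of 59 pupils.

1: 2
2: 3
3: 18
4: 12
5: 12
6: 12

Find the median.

4

Cumulative frequencies: 2, 5, 23, 35, 47, 59
n = 59, so the median is the value in position (n+1)/2 = 30.
Position 30 falls at value 4.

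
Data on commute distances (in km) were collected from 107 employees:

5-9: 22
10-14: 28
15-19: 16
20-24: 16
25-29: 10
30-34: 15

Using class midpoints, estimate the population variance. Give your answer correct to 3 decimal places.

71.552

Midpoints: 7, 12, 17, 22, 27, 32
n = 107, Σfm = 1864, mean = 17.4206
Σfm² = 40128
Σf(m − x̄)² = Σfm² − (Σfm)²/n = 40128 − 1864²/107 = 7656.0748
Population variance = 7656.0748 / 107 = 71.5521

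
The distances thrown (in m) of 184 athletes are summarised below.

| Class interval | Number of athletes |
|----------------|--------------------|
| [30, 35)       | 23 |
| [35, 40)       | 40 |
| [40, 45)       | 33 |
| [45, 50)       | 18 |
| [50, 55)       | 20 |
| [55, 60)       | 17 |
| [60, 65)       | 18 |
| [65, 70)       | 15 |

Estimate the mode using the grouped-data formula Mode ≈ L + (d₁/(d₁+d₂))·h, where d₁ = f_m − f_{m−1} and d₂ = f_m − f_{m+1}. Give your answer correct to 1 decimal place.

Modal class: [35, 40) (highest frequency 40).
d₁ = 40 − 23 = 17, d₂ = 40 − 33 = 7
Mode ≈ 35 + (17/(17+7)) × 5 = 35 + 3.5417 = 38.5417

38.5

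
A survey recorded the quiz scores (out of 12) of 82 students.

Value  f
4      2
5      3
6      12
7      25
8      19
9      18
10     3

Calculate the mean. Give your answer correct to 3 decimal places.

7.488

Values: 4, 5, 6, 7, 8, 9, 10
Σfx = 2×4 + 3×5 + 12×6 + 25×7 + 19×8 + 18×9 + 3×10 = 614
n = Σf = 82
Mean = 614 / 82 = 7.4878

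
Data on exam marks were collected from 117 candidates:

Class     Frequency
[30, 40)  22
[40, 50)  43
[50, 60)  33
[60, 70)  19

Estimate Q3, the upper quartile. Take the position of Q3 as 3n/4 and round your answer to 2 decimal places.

Cumulative frequencies: 22, 65, 98, 117
n = 117; position = 3n/4 = 87.75.
This falls in the class [50, 60): L = 50, F = 65, f = 33, h = 10.
Upper quartile ≈ 50 + ((87.75 − 65) / 33) × 10 = 56.8939

56.89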